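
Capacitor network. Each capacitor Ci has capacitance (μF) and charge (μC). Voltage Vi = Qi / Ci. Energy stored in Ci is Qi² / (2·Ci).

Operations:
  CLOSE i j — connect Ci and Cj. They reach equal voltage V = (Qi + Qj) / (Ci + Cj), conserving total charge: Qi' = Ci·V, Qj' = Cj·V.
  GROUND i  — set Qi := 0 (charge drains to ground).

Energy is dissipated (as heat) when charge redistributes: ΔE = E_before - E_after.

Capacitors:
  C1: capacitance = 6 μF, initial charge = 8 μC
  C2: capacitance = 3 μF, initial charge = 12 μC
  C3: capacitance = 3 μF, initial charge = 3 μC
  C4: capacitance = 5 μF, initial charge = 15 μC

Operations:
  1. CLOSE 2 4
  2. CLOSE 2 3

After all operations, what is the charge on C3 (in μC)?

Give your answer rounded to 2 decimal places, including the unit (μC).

Initial: C1(6μF, Q=8μC, V=1.33V), C2(3μF, Q=12μC, V=4.00V), C3(3μF, Q=3μC, V=1.00V), C4(5μF, Q=15μC, V=3.00V)
Op 1: CLOSE 2-4: Q_total=27.00, C_total=8.00, V=3.38; Q2=10.12, Q4=16.88; dissipated=0.938
Op 2: CLOSE 2-3: Q_total=13.12, C_total=6.00, V=2.19; Q2=6.56, Q3=6.56; dissipated=4.230
Final charges: Q1=8.00, Q2=6.56, Q3=6.56, Q4=16.88

Answer: 6.56 μC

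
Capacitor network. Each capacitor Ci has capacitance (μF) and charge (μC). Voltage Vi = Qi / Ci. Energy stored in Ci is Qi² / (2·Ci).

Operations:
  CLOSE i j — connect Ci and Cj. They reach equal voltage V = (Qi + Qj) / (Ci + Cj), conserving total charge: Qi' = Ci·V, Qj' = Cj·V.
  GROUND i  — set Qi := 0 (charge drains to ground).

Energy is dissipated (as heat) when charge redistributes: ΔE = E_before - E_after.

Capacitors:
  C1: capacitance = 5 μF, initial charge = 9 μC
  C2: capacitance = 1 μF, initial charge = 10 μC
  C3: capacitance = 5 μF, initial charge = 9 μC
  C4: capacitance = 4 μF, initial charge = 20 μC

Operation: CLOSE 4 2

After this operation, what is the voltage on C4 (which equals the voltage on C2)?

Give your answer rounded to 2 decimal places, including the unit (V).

Initial: C1(5μF, Q=9μC, V=1.80V), C2(1μF, Q=10μC, V=10.00V), C3(5μF, Q=9μC, V=1.80V), C4(4μF, Q=20μC, V=5.00V)
Op 1: CLOSE 4-2: Q_total=30.00, C_total=5.00, V=6.00; Q4=24.00, Q2=6.00; dissipated=10.000

Answer: 6.00 V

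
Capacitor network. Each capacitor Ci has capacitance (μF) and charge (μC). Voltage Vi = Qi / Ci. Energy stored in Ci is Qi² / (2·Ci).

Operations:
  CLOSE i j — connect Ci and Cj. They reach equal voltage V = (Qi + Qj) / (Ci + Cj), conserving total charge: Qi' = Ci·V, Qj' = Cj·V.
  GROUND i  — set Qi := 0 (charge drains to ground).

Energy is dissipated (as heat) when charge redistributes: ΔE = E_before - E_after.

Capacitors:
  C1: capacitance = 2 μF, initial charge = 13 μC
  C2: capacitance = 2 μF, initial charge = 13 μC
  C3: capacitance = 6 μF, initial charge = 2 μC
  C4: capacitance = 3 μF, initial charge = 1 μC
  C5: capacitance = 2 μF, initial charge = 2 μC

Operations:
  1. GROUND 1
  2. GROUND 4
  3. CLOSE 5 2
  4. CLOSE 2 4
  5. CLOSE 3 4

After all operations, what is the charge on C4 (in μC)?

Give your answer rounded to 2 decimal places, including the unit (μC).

Answer: 2.17 μC

Derivation:
Initial: C1(2μF, Q=13μC, V=6.50V), C2(2μF, Q=13μC, V=6.50V), C3(6μF, Q=2μC, V=0.33V), C4(3μF, Q=1μC, V=0.33V), C5(2μF, Q=2μC, V=1.00V)
Op 1: GROUND 1: Q1=0; energy lost=42.250
Op 2: GROUND 4: Q4=0; energy lost=0.167
Op 3: CLOSE 5-2: Q_total=15.00, C_total=4.00, V=3.75; Q5=7.50, Q2=7.50; dissipated=15.125
Op 4: CLOSE 2-4: Q_total=7.50, C_total=5.00, V=1.50; Q2=3.00, Q4=4.50; dissipated=8.438
Op 5: CLOSE 3-4: Q_total=6.50, C_total=9.00, V=0.72; Q3=4.33, Q4=2.17; dissipated=1.361
Final charges: Q1=0.00, Q2=3.00, Q3=4.33, Q4=2.17, Q5=7.50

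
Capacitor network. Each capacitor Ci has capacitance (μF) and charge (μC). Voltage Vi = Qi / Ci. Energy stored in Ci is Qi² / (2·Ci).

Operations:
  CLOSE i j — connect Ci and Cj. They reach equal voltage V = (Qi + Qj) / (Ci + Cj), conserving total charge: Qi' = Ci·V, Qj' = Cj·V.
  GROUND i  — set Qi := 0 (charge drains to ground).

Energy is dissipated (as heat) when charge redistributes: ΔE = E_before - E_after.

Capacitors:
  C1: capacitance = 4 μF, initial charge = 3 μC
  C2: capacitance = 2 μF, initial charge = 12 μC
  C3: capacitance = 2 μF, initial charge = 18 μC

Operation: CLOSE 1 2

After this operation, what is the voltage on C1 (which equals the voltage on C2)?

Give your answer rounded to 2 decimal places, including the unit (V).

Initial: C1(4μF, Q=3μC, V=0.75V), C2(2μF, Q=12μC, V=6.00V), C3(2μF, Q=18μC, V=9.00V)
Op 1: CLOSE 1-2: Q_total=15.00, C_total=6.00, V=2.50; Q1=10.00, Q2=5.00; dissipated=18.375

Answer: 2.50 V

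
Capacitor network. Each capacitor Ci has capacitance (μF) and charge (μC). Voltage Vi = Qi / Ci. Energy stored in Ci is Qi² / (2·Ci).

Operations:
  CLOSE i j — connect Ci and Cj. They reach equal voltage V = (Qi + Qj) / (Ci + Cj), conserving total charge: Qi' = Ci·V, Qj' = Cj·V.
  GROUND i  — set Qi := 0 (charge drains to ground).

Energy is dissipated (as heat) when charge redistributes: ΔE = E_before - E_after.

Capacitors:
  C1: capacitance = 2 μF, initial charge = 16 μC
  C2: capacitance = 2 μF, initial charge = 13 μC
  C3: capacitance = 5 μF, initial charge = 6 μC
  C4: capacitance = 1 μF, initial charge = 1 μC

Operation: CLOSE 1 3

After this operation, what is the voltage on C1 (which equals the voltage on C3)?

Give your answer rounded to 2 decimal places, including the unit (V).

Answer: 3.14 V

Derivation:
Initial: C1(2μF, Q=16μC, V=8.00V), C2(2μF, Q=13μC, V=6.50V), C3(5μF, Q=6μC, V=1.20V), C4(1μF, Q=1μC, V=1.00V)
Op 1: CLOSE 1-3: Q_total=22.00, C_total=7.00, V=3.14; Q1=6.29, Q3=15.71; dissipated=33.029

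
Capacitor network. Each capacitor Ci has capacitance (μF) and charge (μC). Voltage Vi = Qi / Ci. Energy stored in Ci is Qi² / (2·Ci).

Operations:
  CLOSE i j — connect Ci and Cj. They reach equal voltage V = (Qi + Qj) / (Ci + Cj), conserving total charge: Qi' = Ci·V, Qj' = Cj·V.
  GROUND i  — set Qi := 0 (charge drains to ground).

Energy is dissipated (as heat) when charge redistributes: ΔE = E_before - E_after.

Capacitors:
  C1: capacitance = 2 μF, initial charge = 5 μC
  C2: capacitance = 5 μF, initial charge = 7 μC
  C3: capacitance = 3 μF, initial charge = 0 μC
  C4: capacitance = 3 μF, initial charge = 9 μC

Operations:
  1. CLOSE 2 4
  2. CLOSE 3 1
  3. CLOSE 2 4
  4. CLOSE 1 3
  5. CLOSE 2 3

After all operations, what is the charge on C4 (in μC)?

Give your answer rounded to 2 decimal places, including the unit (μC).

Answer: 6.00 μC

Derivation:
Initial: C1(2μF, Q=5μC, V=2.50V), C2(5μF, Q=7μC, V=1.40V), C3(3μF, Q=0μC, V=0.00V), C4(3μF, Q=9μC, V=3.00V)
Op 1: CLOSE 2-4: Q_total=16.00, C_total=8.00, V=2.00; Q2=10.00, Q4=6.00; dissipated=2.400
Op 2: CLOSE 3-1: Q_total=5.00, C_total=5.00, V=1.00; Q3=3.00, Q1=2.00; dissipated=3.750
Op 3: CLOSE 2-4: Q_total=16.00, C_total=8.00, V=2.00; Q2=10.00, Q4=6.00; dissipated=0.000
Op 4: CLOSE 1-3: Q_total=5.00, C_total=5.00, V=1.00; Q1=2.00, Q3=3.00; dissipated=0.000
Op 5: CLOSE 2-3: Q_total=13.00, C_total=8.00, V=1.62; Q2=8.12, Q3=4.88; dissipated=0.938
Final charges: Q1=2.00, Q2=8.12, Q3=4.88, Q4=6.00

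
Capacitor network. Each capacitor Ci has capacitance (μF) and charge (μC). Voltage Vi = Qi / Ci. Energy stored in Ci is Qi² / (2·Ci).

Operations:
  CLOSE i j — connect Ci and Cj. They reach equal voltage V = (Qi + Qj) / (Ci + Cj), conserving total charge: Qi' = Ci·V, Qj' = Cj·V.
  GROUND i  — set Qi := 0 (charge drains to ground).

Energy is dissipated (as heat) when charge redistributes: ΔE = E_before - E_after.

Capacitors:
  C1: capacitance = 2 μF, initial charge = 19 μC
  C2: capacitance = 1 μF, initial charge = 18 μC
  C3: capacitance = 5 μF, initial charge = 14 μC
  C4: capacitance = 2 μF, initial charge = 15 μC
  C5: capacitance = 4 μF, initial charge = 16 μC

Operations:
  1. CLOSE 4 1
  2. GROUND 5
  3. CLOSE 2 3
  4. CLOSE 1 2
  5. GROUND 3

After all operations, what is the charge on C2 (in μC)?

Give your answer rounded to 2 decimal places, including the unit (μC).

Initial: C1(2μF, Q=19μC, V=9.50V), C2(1μF, Q=18μC, V=18.00V), C3(5μF, Q=14μC, V=2.80V), C4(2μF, Q=15μC, V=7.50V), C5(4μF, Q=16μC, V=4.00V)
Op 1: CLOSE 4-1: Q_total=34.00, C_total=4.00, V=8.50; Q4=17.00, Q1=17.00; dissipated=2.000
Op 2: GROUND 5: Q5=0; energy lost=32.000
Op 3: CLOSE 2-3: Q_total=32.00, C_total=6.00, V=5.33; Q2=5.33, Q3=26.67; dissipated=96.267
Op 4: CLOSE 1-2: Q_total=22.33, C_total=3.00, V=7.44; Q1=14.89, Q2=7.44; dissipated=3.343
Op 5: GROUND 3: Q3=0; energy lost=71.111
Final charges: Q1=14.89, Q2=7.44, Q3=0.00, Q4=17.00, Q5=0.00

Answer: 7.44 μC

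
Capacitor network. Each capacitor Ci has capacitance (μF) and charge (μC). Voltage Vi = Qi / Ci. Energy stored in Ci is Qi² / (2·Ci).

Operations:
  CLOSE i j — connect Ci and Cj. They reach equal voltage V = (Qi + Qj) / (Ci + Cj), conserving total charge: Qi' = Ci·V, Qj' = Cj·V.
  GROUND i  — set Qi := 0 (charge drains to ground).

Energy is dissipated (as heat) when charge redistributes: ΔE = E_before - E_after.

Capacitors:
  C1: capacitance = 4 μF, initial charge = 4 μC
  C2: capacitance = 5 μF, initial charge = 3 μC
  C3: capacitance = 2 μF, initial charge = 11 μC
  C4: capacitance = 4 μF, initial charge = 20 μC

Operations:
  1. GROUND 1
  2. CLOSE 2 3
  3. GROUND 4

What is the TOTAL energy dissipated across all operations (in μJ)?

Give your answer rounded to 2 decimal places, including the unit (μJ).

Answer: 69.15 μJ

Derivation:
Initial: C1(4μF, Q=4μC, V=1.00V), C2(5μF, Q=3μC, V=0.60V), C3(2μF, Q=11μC, V=5.50V), C4(4μF, Q=20μC, V=5.00V)
Op 1: GROUND 1: Q1=0; energy lost=2.000
Op 2: CLOSE 2-3: Q_total=14.00, C_total=7.00, V=2.00; Q2=10.00, Q3=4.00; dissipated=17.150
Op 3: GROUND 4: Q4=0; energy lost=50.000
Total dissipated: 69.150 μJ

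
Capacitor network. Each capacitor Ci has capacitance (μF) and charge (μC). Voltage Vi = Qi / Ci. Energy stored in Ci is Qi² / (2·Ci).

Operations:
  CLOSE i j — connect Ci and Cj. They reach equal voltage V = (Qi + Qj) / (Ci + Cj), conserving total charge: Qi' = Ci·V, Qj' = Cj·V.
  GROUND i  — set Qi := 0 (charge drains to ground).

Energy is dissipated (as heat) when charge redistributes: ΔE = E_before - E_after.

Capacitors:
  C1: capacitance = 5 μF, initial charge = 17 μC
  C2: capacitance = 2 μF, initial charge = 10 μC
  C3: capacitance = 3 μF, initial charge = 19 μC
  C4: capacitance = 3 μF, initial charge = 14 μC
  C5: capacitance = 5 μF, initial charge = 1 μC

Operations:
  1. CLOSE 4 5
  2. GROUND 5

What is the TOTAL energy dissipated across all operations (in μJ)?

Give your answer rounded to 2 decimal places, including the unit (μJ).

Answer: 27.49 μJ

Derivation:
Initial: C1(5μF, Q=17μC, V=3.40V), C2(2μF, Q=10μC, V=5.00V), C3(3μF, Q=19μC, V=6.33V), C4(3μF, Q=14μC, V=4.67V), C5(5μF, Q=1μC, V=0.20V)
Op 1: CLOSE 4-5: Q_total=15.00, C_total=8.00, V=1.88; Q4=5.62, Q5=9.38; dissipated=18.704
Op 2: GROUND 5: Q5=0; energy lost=8.789
Total dissipated: 27.493 μJ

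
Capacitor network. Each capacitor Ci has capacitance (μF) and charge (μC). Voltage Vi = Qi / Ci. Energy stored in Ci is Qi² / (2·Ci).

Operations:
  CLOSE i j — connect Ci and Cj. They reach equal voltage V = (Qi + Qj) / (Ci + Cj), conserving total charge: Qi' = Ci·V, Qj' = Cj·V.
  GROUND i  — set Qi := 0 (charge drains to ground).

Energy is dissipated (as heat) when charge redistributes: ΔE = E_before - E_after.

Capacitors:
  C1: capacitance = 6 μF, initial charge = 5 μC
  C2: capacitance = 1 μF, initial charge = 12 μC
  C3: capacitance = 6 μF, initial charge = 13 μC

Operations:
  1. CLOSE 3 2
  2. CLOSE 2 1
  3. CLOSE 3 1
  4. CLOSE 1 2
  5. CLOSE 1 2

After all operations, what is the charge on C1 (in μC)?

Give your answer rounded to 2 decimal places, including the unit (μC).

Answer: 13.38 μC

Derivation:
Initial: C1(6μF, Q=5μC, V=0.83V), C2(1μF, Q=12μC, V=12.00V), C3(6μF, Q=13μC, V=2.17V)
Op 1: CLOSE 3-2: Q_total=25.00, C_total=7.00, V=3.57; Q3=21.43, Q2=3.57; dissipated=41.440
Op 2: CLOSE 2-1: Q_total=8.57, C_total=7.00, V=1.22; Q2=1.22, Q1=7.35; dissipated=3.213
Op 3: CLOSE 3-1: Q_total=28.78, C_total=12.00, V=2.40; Q3=14.39, Q1=14.39; dissipated=8.262
Op 4: CLOSE 1-2: Q_total=15.61, C_total=7.00, V=2.23; Q1=13.38, Q2=2.23; dissipated=0.590
Op 5: CLOSE 1-2: Q_total=15.61, C_total=7.00, V=2.23; Q1=13.38, Q2=2.23; dissipated=0.000
Final charges: Q1=13.38, Q2=2.23, Q3=14.39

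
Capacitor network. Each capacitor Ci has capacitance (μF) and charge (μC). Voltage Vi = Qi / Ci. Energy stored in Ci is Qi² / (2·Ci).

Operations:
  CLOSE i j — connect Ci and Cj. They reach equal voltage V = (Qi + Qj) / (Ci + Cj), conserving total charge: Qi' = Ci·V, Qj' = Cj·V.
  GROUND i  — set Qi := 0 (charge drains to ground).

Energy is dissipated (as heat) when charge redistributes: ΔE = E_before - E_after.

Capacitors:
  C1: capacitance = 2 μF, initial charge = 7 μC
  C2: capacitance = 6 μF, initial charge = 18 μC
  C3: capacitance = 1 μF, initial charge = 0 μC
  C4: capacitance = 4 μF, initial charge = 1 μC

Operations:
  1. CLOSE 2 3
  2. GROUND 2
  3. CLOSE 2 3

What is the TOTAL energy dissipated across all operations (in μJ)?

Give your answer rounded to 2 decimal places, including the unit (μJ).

Initial: C1(2μF, Q=7μC, V=3.50V), C2(6μF, Q=18μC, V=3.00V), C3(1μF, Q=0μC, V=0.00V), C4(4μF, Q=1μC, V=0.25V)
Op 1: CLOSE 2-3: Q_total=18.00, C_total=7.00, V=2.57; Q2=15.43, Q3=2.57; dissipated=3.857
Op 2: GROUND 2: Q2=0; energy lost=19.837
Op 3: CLOSE 2-3: Q_total=2.57, C_total=7.00, V=0.37; Q2=2.20, Q3=0.37; dissipated=2.834
Total dissipated: 26.528 μJ

Answer: 26.53 μJ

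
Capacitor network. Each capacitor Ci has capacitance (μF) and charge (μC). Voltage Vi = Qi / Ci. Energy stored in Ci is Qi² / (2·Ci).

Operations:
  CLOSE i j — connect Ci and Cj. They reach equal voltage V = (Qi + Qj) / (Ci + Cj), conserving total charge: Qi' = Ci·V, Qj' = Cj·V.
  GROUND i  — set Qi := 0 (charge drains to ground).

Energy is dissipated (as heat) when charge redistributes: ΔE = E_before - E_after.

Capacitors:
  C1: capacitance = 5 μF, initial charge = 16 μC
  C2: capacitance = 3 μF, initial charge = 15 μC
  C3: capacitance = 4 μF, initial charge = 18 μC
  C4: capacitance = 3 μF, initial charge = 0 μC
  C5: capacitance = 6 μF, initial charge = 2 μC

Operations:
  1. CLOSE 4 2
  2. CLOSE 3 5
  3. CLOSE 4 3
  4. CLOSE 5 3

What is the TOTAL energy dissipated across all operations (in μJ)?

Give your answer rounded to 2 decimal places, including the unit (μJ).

Initial: C1(5μF, Q=16μC, V=3.20V), C2(3μF, Q=15μC, V=5.00V), C3(4μF, Q=18μC, V=4.50V), C4(3μF, Q=0μC, V=0.00V), C5(6μF, Q=2μC, V=0.33V)
Op 1: CLOSE 4-2: Q_total=15.00, C_total=6.00, V=2.50; Q4=7.50, Q2=7.50; dissipated=18.750
Op 2: CLOSE 3-5: Q_total=20.00, C_total=10.00, V=2.00; Q3=8.00, Q5=12.00; dissipated=20.833
Op 3: CLOSE 4-3: Q_total=15.50, C_total=7.00, V=2.21; Q4=6.64, Q3=8.86; dissipated=0.214
Op 4: CLOSE 5-3: Q_total=20.86, C_total=10.00, V=2.09; Q5=12.51, Q3=8.34; dissipated=0.055
Total dissipated: 39.853 μJ

Answer: 39.85 μJ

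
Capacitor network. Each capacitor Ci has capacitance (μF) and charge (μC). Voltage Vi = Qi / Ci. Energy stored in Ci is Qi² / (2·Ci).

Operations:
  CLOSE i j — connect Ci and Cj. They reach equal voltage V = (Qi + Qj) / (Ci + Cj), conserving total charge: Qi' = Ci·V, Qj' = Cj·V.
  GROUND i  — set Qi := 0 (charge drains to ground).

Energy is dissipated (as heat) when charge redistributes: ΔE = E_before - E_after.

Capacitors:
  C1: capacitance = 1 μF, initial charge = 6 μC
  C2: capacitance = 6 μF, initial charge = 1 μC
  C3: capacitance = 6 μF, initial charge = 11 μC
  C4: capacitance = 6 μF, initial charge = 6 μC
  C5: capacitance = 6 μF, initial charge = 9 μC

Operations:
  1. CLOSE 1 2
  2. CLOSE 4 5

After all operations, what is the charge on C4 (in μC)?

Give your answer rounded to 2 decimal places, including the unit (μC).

Answer: 7.50 μC

Derivation:
Initial: C1(1μF, Q=6μC, V=6.00V), C2(6μF, Q=1μC, V=0.17V), C3(6μF, Q=11μC, V=1.83V), C4(6μF, Q=6μC, V=1.00V), C5(6μF, Q=9μC, V=1.50V)
Op 1: CLOSE 1-2: Q_total=7.00, C_total=7.00, V=1.00; Q1=1.00, Q2=6.00; dissipated=14.583
Op 2: CLOSE 4-5: Q_total=15.00, C_total=12.00, V=1.25; Q4=7.50, Q5=7.50; dissipated=0.375
Final charges: Q1=1.00, Q2=6.00, Q3=11.00, Q4=7.50, Q5=7.50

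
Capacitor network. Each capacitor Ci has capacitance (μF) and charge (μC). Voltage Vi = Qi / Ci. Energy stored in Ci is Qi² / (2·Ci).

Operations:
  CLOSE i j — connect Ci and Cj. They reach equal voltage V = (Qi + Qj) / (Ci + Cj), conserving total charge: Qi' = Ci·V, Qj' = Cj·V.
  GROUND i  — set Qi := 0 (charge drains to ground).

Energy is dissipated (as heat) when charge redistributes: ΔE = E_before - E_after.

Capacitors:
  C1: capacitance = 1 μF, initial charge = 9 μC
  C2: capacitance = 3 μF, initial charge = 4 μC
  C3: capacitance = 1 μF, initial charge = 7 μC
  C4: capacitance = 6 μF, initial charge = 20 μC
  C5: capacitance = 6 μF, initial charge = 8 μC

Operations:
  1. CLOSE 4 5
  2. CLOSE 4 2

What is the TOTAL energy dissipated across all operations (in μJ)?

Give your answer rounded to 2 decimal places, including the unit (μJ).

Initial: C1(1μF, Q=9μC, V=9.00V), C2(3μF, Q=4μC, V=1.33V), C3(1μF, Q=7μC, V=7.00V), C4(6μF, Q=20μC, V=3.33V), C5(6μF, Q=8μC, V=1.33V)
Op 1: CLOSE 4-5: Q_total=28.00, C_total=12.00, V=2.33; Q4=14.00, Q5=14.00; dissipated=6.000
Op 2: CLOSE 4-2: Q_total=18.00, C_total=9.00, V=2.00; Q4=12.00, Q2=6.00; dissipated=1.000
Total dissipated: 7.000 μJ

Answer: 7.00 μJ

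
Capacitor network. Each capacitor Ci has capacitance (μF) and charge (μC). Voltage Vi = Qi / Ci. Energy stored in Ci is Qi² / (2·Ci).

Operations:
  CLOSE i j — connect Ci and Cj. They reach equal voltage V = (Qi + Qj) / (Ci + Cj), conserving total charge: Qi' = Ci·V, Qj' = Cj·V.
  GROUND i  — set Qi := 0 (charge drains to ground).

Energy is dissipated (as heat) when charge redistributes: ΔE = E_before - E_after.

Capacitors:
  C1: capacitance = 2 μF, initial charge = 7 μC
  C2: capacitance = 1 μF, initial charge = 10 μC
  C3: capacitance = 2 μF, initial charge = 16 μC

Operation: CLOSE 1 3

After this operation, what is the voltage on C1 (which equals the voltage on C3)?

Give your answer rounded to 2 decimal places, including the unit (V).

Answer: 5.75 V

Derivation:
Initial: C1(2μF, Q=7μC, V=3.50V), C2(1μF, Q=10μC, V=10.00V), C3(2μF, Q=16μC, V=8.00V)
Op 1: CLOSE 1-3: Q_total=23.00, C_total=4.00, V=5.75; Q1=11.50, Q3=11.50; dissipated=10.125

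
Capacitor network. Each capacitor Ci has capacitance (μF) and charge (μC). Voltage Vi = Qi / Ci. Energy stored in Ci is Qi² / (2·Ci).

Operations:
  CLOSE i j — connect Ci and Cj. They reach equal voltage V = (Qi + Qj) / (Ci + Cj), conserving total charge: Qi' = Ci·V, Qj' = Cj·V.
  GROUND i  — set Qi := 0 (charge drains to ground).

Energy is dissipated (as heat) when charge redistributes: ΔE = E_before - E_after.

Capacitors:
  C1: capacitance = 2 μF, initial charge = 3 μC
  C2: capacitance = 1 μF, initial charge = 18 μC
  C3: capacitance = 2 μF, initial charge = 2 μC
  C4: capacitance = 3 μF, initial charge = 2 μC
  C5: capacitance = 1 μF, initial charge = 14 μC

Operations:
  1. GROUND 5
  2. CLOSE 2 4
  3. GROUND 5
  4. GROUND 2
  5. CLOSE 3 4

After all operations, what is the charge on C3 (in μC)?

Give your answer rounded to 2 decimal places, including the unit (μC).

Initial: C1(2μF, Q=3μC, V=1.50V), C2(1μF, Q=18μC, V=18.00V), C3(2μF, Q=2μC, V=1.00V), C4(3μF, Q=2μC, V=0.67V), C5(1μF, Q=14μC, V=14.00V)
Op 1: GROUND 5: Q5=0; energy lost=98.000
Op 2: CLOSE 2-4: Q_total=20.00, C_total=4.00, V=5.00; Q2=5.00, Q4=15.00; dissipated=112.667
Op 3: GROUND 5: Q5=0; energy lost=0.000
Op 4: GROUND 2: Q2=0; energy lost=12.500
Op 5: CLOSE 3-4: Q_total=17.00, C_total=5.00, V=3.40; Q3=6.80, Q4=10.20; dissipated=9.600
Final charges: Q1=3.00, Q2=0.00, Q3=6.80, Q4=10.20, Q5=0.00

Answer: 6.80 μC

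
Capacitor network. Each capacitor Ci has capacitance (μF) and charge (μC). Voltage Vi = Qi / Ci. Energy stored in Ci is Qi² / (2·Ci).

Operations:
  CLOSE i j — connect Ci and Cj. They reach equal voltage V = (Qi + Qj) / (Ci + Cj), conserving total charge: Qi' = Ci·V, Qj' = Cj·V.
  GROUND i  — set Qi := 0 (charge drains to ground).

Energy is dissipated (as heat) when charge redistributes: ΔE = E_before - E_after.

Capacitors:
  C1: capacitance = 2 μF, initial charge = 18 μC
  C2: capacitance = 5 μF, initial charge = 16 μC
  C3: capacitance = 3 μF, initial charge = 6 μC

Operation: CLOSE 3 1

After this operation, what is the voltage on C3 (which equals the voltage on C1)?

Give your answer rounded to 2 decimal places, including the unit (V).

Answer: 4.80 V

Derivation:
Initial: C1(2μF, Q=18μC, V=9.00V), C2(5μF, Q=16μC, V=3.20V), C3(3μF, Q=6μC, V=2.00V)
Op 1: CLOSE 3-1: Q_total=24.00, C_total=5.00, V=4.80; Q3=14.40, Q1=9.60; dissipated=29.400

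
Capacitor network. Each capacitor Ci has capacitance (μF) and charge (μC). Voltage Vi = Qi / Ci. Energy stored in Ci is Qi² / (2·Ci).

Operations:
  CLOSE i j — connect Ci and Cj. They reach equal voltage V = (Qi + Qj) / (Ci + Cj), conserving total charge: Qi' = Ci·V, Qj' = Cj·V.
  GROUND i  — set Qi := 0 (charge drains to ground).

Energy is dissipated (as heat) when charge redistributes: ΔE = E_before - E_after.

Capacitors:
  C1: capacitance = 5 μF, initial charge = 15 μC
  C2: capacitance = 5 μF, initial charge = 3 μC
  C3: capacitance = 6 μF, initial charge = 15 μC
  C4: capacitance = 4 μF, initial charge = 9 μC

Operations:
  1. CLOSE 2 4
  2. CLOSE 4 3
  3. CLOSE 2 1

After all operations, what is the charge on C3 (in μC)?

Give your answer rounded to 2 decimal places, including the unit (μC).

Answer: 12.20 μC

Derivation:
Initial: C1(5μF, Q=15μC, V=3.00V), C2(5μF, Q=3μC, V=0.60V), C3(6μF, Q=15μC, V=2.50V), C4(4μF, Q=9μC, V=2.25V)
Op 1: CLOSE 2-4: Q_total=12.00, C_total=9.00, V=1.33; Q2=6.67, Q4=5.33; dissipated=3.025
Op 2: CLOSE 4-3: Q_total=20.33, C_total=10.00, V=2.03; Q4=8.13, Q3=12.20; dissipated=1.633
Op 3: CLOSE 2-1: Q_total=21.67, C_total=10.00, V=2.17; Q2=10.83, Q1=10.83; dissipated=3.472
Final charges: Q1=10.83, Q2=10.83, Q3=12.20, Q4=8.13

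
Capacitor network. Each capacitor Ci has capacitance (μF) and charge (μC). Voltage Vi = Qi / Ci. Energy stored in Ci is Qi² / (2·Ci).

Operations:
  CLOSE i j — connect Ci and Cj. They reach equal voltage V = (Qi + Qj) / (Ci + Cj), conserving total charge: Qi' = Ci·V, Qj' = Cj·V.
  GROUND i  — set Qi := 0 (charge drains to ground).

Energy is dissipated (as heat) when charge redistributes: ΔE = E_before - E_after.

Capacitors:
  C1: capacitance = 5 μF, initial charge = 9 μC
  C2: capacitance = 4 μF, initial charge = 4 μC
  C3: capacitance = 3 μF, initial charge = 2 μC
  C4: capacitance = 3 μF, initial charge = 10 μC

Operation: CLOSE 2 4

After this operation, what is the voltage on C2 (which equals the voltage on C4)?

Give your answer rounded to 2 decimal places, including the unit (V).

Answer: 2.00 V

Derivation:
Initial: C1(5μF, Q=9μC, V=1.80V), C2(4μF, Q=4μC, V=1.00V), C3(3μF, Q=2μC, V=0.67V), C4(3μF, Q=10μC, V=3.33V)
Op 1: CLOSE 2-4: Q_total=14.00, C_total=7.00, V=2.00; Q2=8.00, Q4=6.00; dissipated=4.667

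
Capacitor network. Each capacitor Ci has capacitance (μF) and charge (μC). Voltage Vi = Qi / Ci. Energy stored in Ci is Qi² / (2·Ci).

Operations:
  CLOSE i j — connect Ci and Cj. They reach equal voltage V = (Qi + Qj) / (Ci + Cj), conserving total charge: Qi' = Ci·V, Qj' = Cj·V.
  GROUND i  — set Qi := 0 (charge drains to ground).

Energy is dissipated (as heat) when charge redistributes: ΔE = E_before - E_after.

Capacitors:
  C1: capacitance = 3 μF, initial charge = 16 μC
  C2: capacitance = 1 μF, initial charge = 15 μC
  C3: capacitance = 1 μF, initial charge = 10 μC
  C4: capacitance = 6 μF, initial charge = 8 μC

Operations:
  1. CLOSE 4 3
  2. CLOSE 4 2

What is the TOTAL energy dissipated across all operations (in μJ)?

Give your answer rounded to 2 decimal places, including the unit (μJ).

Answer: 98.39 μJ

Derivation:
Initial: C1(3μF, Q=16μC, V=5.33V), C2(1μF, Q=15μC, V=15.00V), C3(1μF, Q=10μC, V=10.00V), C4(6μF, Q=8μC, V=1.33V)
Op 1: CLOSE 4-3: Q_total=18.00, C_total=7.00, V=2.57; Q4=15.43, Q3=2.57; dissipated=32.190
Op 2: CLOSE 4-2: Q_total=30.43, C_total=7.00, V=4.35; Q4=26.08, Q2=4.35; dissipated=66.201
Total dissipated: 98.392 μJ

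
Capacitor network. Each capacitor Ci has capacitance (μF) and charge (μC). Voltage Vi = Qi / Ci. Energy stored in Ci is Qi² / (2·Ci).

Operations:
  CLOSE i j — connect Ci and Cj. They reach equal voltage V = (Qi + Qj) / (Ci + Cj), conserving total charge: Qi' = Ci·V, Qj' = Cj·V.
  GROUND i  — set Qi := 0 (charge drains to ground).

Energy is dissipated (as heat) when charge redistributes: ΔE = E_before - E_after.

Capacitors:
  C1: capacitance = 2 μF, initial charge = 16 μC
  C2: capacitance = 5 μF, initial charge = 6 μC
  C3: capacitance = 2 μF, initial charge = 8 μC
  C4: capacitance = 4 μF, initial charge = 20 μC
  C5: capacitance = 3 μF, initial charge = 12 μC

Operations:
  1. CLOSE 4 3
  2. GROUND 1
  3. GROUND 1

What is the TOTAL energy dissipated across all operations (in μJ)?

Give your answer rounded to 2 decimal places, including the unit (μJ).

Initial: C1(2μF, Q=16μC, V=8.00V), C2(5μF, Q=6μC, V=1.20V), C3(2μF, Q=8μC, V=4.00V), C4(4μF, Q=20μC, V=5.00V), C5(3μF, Q=12μC, V=4.00V)
Op 1: CLOSE 4-3: Q_total=28.00, C_total=6.00, V=4.67; Q4=18.67, Q3=9.33; dissipated=0.667
Op 2: GROUND 1: Q1=0; energy lost=64.000
Op 3: GROUND 1: Q1=0; energy lost=0.000
Total dissipated: 64.667 μJ

Answer: 64.67 μJ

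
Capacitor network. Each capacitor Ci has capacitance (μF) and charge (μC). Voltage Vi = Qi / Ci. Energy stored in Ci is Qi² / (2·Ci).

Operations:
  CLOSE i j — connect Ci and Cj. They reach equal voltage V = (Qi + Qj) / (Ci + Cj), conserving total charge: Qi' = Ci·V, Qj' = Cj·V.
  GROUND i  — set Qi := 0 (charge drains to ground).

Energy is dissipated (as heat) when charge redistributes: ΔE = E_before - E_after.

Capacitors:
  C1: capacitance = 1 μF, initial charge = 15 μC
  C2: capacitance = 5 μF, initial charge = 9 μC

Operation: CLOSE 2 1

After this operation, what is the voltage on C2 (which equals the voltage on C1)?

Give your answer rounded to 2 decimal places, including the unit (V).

Answer: 4.00 V

Derivation:
Initial: C1(1μF, Q=15μC, V=15.00V), C2(5μF, Q=9μC, V=1.80V)
Op 1: CLOSE 2-1: Q_total=24.00, C_total=6.00, V=4.00; Q2=20.00, Q1=4.00; dissipated=72.600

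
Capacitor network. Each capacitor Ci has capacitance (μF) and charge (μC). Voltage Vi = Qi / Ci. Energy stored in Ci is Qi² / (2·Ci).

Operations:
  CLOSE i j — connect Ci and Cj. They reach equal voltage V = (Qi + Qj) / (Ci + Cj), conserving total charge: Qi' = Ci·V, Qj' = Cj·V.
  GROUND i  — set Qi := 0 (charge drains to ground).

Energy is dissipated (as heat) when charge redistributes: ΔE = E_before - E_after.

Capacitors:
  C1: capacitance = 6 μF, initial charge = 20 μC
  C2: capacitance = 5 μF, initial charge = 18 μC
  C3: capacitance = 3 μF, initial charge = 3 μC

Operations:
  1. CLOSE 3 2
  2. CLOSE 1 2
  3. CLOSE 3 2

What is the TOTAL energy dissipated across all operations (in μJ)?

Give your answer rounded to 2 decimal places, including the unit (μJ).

Initial: C1(6μF, Q=20μC, V=3.33V), C2(5μF, Q=18μC, V=3.60V), C3(3μF, Q=3μC, V=1.00V)
Op 1: CLOSE 3-2: Q_total=21.00, C_total=8.00, V=2.62; Q3=7.88, Q2=13.12; dissipated=6.338
Op 2: CLOSE 1-2: Q_total=33.12, C_total=11.00, V=3.01; Q1=18.07, Q2=15.06; dissipated=0.684
Op 3: CLOSE 3-2: Q_total=22.93, C_total=8.00, V=2.87; Q3=8.60, Q2=14.33; dissipated=0.140
Total dissipated: 7.162 μJ

Answer: 7.16 μJ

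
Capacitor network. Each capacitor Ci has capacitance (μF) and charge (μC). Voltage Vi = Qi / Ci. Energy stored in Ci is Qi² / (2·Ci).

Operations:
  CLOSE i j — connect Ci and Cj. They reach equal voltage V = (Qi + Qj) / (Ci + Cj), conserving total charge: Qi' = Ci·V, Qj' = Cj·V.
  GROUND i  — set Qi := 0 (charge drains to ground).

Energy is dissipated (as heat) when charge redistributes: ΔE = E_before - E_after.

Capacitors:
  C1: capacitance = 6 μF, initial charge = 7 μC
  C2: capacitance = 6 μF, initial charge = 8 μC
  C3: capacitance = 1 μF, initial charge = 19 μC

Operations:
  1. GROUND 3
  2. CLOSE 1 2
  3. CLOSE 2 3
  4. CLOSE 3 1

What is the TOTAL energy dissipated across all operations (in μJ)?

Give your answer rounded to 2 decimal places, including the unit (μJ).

Initial: C1(6μF, Q=7μC, V=1.17V), C2(6μF, Q=8μC, V=1.33V), C3(1μF, Q=19μC, V=19.00V)
Op 1: GROUND 3: Q3=0; energy lost=180.500
Op 2: CLOSE 1-2: Q_total=15.00, C_total=12.00, V=1.25; Q1=7.50, Q2=7.50; dissipated=0.042
Op 3: CLOSE 2-3: Q_total=7.50, C_total=7.00, V=1.07; Q2=6.43, Q3=1.07; dissipated=0.670
Op 4: CLOSE 3-1: Q_total=8.57, C_total=7.00, V=1.22; Q3=1.22, Q1=7.35; dissipated=0.014
Total dissipated: 181.225 μJ

Answer: 181.22 μJ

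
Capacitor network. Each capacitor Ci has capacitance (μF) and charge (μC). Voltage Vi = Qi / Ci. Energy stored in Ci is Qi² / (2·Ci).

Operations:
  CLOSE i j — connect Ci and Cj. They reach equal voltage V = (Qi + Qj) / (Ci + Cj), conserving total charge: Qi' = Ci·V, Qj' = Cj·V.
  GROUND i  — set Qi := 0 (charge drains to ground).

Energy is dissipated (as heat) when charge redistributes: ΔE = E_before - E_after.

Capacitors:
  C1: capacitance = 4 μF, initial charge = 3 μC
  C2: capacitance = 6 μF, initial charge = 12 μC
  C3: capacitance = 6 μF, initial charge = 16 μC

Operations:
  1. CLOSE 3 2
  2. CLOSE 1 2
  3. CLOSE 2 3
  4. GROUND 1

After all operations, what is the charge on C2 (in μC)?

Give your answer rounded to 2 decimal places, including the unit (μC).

Initial: C1(4μF, Q=3μC, V=0.75V), C2(6μF, Q=12μC, V=2.00V), C3(6μF, Q=16μC, V=2.67V)
Op 1: CLOSE 3-2: Q_total=28.00, C_total=12.00, V=2.33; Q3=14.00, Q2=14.00; dissipated=0.667
Op 2: CLOSE 1-2: Q_total=17.00, C_total=10.00, V=1.70; Q1=6.80, Q2=10.20; dissipated=3.008
Op 3: CLOSE 2-3: Q_total=24.20, C_total=12.00, V=2.02; Q2=12.10, Q3=12.10; dissipated=0.602
Op 4: GROUND 1: Q1=0; energy lost=5.780
Final charges: Q1=0.00, Q2=12.10, Q3=12.10

Answer: 12.10 μC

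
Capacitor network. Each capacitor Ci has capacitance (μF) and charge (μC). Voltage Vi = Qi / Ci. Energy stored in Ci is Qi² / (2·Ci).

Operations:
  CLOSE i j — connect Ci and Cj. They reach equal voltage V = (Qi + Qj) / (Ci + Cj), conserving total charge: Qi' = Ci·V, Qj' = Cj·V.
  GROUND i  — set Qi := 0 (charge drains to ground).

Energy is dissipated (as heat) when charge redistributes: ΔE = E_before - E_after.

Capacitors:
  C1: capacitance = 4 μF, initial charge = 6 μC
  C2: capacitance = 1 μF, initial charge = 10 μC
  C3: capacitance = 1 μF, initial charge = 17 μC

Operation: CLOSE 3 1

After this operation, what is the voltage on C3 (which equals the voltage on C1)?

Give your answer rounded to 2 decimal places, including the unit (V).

Answer: 4.60 V

Derivation:
Initial: C1(4μF, Q=6μC, V=1.50V), C2(1μF, Q=10μC, V=10.00V), C3(1μF, Q=17μC, V=17.00V)
Op 1: CLOSE 3-1: Q_total=23.00, C_total=5.00, V=4.60; Q3=4.60, Q1=18.40; dissipated=96.100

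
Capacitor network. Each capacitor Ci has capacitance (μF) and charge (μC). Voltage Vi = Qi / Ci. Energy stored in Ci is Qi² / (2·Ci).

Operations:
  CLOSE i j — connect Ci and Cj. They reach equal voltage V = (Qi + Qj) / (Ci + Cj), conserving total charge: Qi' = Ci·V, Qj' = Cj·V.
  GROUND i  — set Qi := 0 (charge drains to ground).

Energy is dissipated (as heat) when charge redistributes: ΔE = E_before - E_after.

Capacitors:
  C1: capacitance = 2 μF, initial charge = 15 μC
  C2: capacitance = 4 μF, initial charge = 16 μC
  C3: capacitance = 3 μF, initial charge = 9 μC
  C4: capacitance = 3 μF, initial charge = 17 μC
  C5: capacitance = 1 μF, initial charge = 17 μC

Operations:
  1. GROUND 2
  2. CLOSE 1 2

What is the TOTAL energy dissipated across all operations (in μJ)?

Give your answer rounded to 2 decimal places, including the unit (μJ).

Answer: 69.50 μJ

Derivation:
Initial: C1(2μF, Q=15μC, V=7.50V), C2(4μF, Q=16μC, V=4.00V), C3(3μF, Q=9μC, V=3.00V), C4(3μF, Q=17μC, V=5.67V), C5(1μF, Q=17μC, V=17.00V)
Op 1: GROUND 2: Q2=0; energy lost=32.000
Op 2: CLOSE 1-2: Q_total=15.00, C_total=6.00, V=2.50; Q1=5.00, Q2=10.00; dissipated=37.500
Total dissipated: 69.500 μJ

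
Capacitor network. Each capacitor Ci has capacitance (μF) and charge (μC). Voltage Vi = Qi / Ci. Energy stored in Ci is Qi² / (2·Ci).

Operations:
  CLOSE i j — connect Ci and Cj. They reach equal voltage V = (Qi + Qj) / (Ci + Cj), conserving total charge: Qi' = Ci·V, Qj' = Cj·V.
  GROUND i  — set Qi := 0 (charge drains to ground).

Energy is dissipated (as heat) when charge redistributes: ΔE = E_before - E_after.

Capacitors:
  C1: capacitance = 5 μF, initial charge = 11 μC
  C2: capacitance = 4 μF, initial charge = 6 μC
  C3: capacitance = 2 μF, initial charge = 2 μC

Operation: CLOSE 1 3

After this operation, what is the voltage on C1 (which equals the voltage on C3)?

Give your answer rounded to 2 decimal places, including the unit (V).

Answer: 1.86 V

Derivation:
Initial: C1(5μF, Q=11μC, V=2.20V), C2(4μF, Q=6μC, V=1.50V), C3(2μF, Q=2μC, V=1.00V)
Op 1: CLOSE 1-3: Q_total=13.00, C_total=7.00, V=1.86; Q1=9.29, Q3=3.71; dissipated=1.029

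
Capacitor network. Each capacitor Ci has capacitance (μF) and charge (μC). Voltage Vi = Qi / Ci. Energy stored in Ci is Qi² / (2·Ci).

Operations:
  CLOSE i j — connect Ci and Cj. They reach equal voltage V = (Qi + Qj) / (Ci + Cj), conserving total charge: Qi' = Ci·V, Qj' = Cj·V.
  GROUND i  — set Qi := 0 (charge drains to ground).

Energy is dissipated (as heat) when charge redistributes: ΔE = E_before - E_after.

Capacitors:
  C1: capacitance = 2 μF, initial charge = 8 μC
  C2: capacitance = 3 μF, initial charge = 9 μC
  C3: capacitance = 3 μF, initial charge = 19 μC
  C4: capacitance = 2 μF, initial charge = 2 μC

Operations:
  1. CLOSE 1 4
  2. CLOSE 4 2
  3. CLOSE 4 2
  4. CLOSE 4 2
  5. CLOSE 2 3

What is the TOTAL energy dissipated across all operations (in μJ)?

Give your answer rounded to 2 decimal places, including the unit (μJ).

Initial: C1(2μF, Q=8μC, V=4.00V), C2(3μF, Q=9μC, V=3.00V), C3(3μF, Q=19μC, V=6.33V), C4(2μF, Q=2μC, V=1.00V)
Op 1: CLOSE 1-4: Q_total=10.00, C_total=4.00, V=2.50; Q1=5.00, Q4=5.00; dissipated=4.500
Op 2: CLOSE 4-2: Q_total=14.00, C_total=5.00, V=2.80; Q4=5.60, Q2=8.40; dissipated=0.150
Op 3: CLOSE 4-2: Q_total=14.00, C_total=5.00, V=2.80; Q4=5.60, Q2=8.40; dissipated=0.000
Op 4: CLOSE 4-2: Q_total=14.00, C_total=5.00, V=2.80; Q4=5.60, Q2=8.40; dissipated=0.000
Op 5: CLOSE 2-3: Q_total=27.40, C_total=6.00, V=4.57; Q2=13.70, Q3=13.70; dissipated=9.363
Total dissipated: 14.013 μJ

Answer: 14.01 μJ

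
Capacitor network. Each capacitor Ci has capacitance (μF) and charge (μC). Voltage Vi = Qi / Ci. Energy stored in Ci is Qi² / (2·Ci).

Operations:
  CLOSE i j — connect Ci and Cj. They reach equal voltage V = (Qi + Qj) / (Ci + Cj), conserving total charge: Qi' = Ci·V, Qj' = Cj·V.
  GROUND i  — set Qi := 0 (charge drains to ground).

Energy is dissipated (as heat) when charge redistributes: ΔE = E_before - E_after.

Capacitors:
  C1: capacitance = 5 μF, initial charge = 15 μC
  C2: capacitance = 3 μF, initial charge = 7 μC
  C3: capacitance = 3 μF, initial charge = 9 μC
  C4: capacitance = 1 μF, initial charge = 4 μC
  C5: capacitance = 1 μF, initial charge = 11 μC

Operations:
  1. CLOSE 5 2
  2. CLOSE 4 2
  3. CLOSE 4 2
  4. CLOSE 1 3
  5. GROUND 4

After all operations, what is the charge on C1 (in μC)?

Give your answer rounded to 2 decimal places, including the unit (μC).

Answer: 15.00 μC

Derivation:
Initial: C1(5μF, Q=15μC, V=3.00V), C2(3μF, Q=7μC, V=2.33V), C3(3μF, Q=9μC, V=3.00V), C4(1μF, Q=4μC, V=4.00V), C5(1μF, Q=11μC, V=11.00V)
Op 1: CLOSE 5-2: Q_total=18.00, C_total=4.00, V=4.50; Q5=4.50, Q2=13.50; dissipated=28.167
Op 2: CLOSE 4-2: Q_total=17.50, C_total=4.00, V=4.38; Q4=4.38, Q2=13.12; dissipated=0.094
Op 3: CLOSE 4-2: Q_total=17.50, C_total=4.00, V=4.38; Q4=4.38, Q2=13.12; dissipated=0.000
Op 4: CLOSE 1-3: Q_total=24.00, C_total=8.00, V=3.00; Q1=15.00, Q3=9.00; dissipated=0.000
Op 5: GROUND 4: Q4=0; energy lost=9.570
Final charges: Q1=15.00, Q2=13.12, Q3=9.00, Q4=0.00, Q5=4.50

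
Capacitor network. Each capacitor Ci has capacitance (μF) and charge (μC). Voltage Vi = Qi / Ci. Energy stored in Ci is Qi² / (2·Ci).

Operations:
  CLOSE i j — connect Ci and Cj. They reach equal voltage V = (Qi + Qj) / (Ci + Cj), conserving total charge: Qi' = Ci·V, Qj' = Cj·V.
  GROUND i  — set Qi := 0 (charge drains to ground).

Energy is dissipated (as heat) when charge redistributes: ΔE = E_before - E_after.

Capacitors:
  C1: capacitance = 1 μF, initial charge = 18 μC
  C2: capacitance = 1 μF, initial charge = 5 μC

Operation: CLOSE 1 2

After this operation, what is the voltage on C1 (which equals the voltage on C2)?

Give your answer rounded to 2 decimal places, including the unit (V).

Answer: 11.50 V

Derivation:
Initial: C1(1μF, Q=18μC, V=18.00V), C2(1μF, Q=5μC, V=5.00V)
Op 1: CLOSE 1-2: Q_total=23.00, C_total=2.00, V=11.50; Q1=11.50, Q2=11.50; dissipated=42.250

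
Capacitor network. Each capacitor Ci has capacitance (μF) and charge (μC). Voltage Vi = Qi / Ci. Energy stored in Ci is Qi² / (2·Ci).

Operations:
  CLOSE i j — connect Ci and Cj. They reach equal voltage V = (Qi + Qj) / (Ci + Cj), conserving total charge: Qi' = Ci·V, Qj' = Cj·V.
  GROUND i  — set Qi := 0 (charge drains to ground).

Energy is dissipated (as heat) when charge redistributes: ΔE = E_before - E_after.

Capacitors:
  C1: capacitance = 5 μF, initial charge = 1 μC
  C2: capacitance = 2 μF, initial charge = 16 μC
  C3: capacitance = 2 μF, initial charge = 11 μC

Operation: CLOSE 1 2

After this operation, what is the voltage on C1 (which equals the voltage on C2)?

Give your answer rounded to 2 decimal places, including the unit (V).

Answer: 2.43 V

Derivation:
Initial: C1(5μF, Q=1μC, V=0.20V), C2(2μF, Q=16μC, V=8.00V), C3(2μF, Q=11μC, V=5.50V)
Op 1: CLOSE 1-2: Q_total=17.00, C_total=7.00, V=2.43; Q1=12.14, Q2=4.86; dissipated=43.457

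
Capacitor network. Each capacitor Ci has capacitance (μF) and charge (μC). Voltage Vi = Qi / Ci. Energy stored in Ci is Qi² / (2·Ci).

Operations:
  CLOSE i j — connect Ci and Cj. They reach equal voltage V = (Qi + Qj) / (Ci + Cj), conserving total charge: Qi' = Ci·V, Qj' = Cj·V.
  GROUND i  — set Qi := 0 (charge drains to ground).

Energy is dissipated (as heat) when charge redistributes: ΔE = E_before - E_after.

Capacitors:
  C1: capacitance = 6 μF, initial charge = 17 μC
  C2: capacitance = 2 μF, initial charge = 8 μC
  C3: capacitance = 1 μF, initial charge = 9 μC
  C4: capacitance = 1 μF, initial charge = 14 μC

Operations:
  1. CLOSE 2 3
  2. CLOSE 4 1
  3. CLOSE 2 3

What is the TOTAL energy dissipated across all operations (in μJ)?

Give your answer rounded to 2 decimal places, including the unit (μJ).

Answer: 61.77 μJ

Derivation:
Initial: C1(6μF, Q=17μC, V=2.83V), C2(2μF, Q=8μC, V=4.00V), C3(1μF, Q=9μC, V=9.00V), C4(1μF, Q=14μC, V=14.00V)
Op 1: CLOSE 2-3: Q_total=17.00, C_total=3.00, V=5.67; Q2=11.33, Q3=5.67; dissipated=8.333
Op 2: CLOSE 4-1: Q_total=31.00, C_total=7.00, V=4.43; Q4=4.43, Q1=26.57; dissipated=53.440
Op 3: CLOSE 2-3: Q_total=17.00, C_total=3.00, V=5.67; Q2=11.33, Q3=5.67; dissipated=0.000
Total dissipated: 61.774 μJ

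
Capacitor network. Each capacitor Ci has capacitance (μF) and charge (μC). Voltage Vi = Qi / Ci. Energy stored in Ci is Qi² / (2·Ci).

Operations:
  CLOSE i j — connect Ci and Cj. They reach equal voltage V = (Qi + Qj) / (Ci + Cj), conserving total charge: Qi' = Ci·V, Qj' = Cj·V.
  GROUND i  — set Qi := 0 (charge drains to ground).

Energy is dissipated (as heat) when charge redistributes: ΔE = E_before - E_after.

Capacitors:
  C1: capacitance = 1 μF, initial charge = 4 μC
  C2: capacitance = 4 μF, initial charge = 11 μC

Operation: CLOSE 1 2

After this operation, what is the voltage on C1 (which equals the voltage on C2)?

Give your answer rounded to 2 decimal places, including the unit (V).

Initial: C1(1μF, Q=4μC, V=4.00V), C2(4μF, Q=11μC, V=2.75V)
Op 1: CLOSE 1-2: Q_total=15.00, C_total=5.00, V=3.00; Q1=3.00, Q2=12.00; dissipated=0.625

Answer: 3.00 V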